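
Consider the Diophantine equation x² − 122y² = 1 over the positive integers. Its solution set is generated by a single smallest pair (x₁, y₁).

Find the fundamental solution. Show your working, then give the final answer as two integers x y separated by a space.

√122 = [11; 22, …], period ℓ=1 (odd) → k=1
k=0  a_k=11  p_k/q_k = 11/1
k=1  a_k=22  p_k/q_k = 243/22
fundamental: x₁=243, y₁=22  (since 59049 − 122·484 = 1)

243 22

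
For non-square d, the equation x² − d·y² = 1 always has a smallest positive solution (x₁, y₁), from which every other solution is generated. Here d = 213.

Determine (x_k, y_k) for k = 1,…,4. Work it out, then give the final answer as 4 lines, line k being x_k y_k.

194399 13320
75581942401 5178789360
29386108041429599 2013502945575960
11425260034216163289601 782845918228863306720

√213 = [14; 1,1,2,6,1,8,1,6,2,1,1,28, …], period ℓ=12 (even) → k=11
step 0: (14, 1)  from 14·(1,0) + (0,1)
…
step 8: (36749, 2518)  from 6·(5327,365) + (4787,328)
step 9: (78825, 5401)  from 2·(36749,2518) + (5327,365)
step 10: (115574, 7919)  from 1·(78825,5401) + (36749,2518)
step 11: (194399, 13320)  from 1·(115574,7919) + (78825,5401)
fundamental: x₁=194399, y₁=13320  (since 37790971201 − 213·177422400 = 1)
n=2: (194399,13320)∘(194399,13320) = (194399·194399+213·13320·13320, 194399·13320+13320·194399) = (75581942401,5178789360)
n=3: (75581942401,5178789360)∘(194399,13320) = (194399·75581942401+213·13320·5178789360, 194399·5178789360+13320·75581942401) = (29386108041429599,2013502945575960)
n=4: (29386108041429599,2013502945575960)∘(194399,13320) = (194399·29386108041429599+213·13320·2013502945575960, 194399·2013502945575960+13320·29386108041429599) = (11425260034216163289601,782845918228863306720)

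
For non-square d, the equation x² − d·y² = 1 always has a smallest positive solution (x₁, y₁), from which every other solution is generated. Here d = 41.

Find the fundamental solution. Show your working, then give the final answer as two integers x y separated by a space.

[6; 2,2,12] for √41; ℓ=3 ⇒ convergent index 5
step 0: (6, 1)  from 6·(1,0) + (0,1)
step 1: (13, 2)  from 2·(6,1) + (1,0)
step 2: (32, 5)  from 2·(13,2) + (6,1)
step 3: (397, 62)  from 12·(32,5) + (13,2)
step 4: (826, 129)  from 2·(397,62) + (32,5)
step 5: (2049, 320)  from 2·(826,129) + (397,62)
fundamental: x₁=2049, y₁=320  (since 4198401 − 41·102400 = 1)

2049 320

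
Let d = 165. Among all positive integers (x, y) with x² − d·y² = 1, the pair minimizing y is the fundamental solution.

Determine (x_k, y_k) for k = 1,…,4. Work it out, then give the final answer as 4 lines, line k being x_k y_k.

1079 84
2328481 181272
5024860919 391184892
10843647534721 844176815664

d=165: √d = [12; 1,5,2,5,1,24] (ℓ=6, even), read p_5/q_5
k=0  a_k=12  p_k/q_k = 12/1
k=1  a_k=1  p_k/q_k = 13/1
k=2  a_k=5  p_k/q_k = 77/6
k=3  a_k=2  p_k/q_k = 167/13
k=4  a_k=5  p_k/q_k = 912/71
k=5  a_k=1  p_k/q_k = 1079/84
→ (1079, 84).  Check: 1079²=1164241, 165·84²=1164240, difference 1.
k=2:  x_2 = 1079·1079+165·84·84 = 2328481,  y_2 = 1079·84+84·1079 = 181272
k=3:  x_3 = 1079·2328481+165·84·181272 = 5024860919,  y_3 = 1079·181272+84·2328481 = 391184892
k=4:  x_4 = 1079·5024860919+165·84·391184892 = 10843647534721,  y_4 = 1079·391184892+84·5024860919 = 844176815664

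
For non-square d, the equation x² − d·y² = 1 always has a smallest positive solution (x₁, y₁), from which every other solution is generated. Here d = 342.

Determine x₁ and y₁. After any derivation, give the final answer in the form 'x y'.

[18; 2,36] for √342; ℓ=2 ⇒ convergent index 1
a_0=18:  p_0=18·1+0=18,  q_0=18·0+1=1
a_1=2:  p_1=2·18+1=37,  q_1=2·1+0=2
fundamental: x₁=37, y₁=2  (since 1369 − 342·4 = 1)

37 2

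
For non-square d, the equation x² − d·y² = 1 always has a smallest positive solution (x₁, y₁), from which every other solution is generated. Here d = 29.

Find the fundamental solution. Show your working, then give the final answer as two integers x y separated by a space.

√29 = [5; 2,1,1,2,10, …], period ℓ=5 (odd) → k=9
i=0: a=5 ⇒ p=5, q=1
i=1: a=2 ⇒ p=11, q=2
…
i=4: a=2 ⇒ p=70, q=13
i=5: a=10 ⇒ p=727, q=135
…
i=7: a=1 ⇒ p=2251, q=418
i=8: a=1 ⇒ p=3775, q=701
i=9: a=2 ⇒ p=9801, q=1820
fundamental: x₁=9801, y₁=1820  (since 96059601 − 29·3312400 = 1)

9801 1820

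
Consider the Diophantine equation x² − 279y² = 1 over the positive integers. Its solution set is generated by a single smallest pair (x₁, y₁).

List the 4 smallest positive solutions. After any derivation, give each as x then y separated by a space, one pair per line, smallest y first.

√279 → a₀=16, period (1,2,2,1,2,2,1,32); ℓ=8 even so k=7
i=0: a=16 ⇒ p=16, q=1
i=1: a=1 ⇒ p=17, q=1
i=2: a=2 ⇒ p=50, q=3
i=3: a=2 ⇒ p=117, q=7
i=4: a=1 ⇒ p=167, q=10
i=5: a=2 ⇒ p=451, q=27
i=6: a=2 ⇒ p=1069, q=64
i=7: a=1 ⇒ p=1520, q=91
→ (1520, 91).  Check: 1520²=2310400, 279·91²=2310399, difference 1.
(x_2, y_2) = (1520·1520 + 279·91·91, 1520·91 + 91·1520) = (4620799, 276640)
(x_3, y_3) = (1520·4620799 + 279·91·276640, 1520·276640 + 91·4620799) = (14047227440, 840985509)
(x_4, y_4) = (1520·14047227440 + 279·91·840985509, 1520·840985509 + 91·14047227440) = (42703566796801, 2556595670720)

1520 91
4620799 276640
14047227440 840985509
42703566796801 2556595670720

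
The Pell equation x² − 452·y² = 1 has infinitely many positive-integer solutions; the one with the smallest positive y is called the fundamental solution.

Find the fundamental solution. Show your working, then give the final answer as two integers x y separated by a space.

1204353 56648

√452 → a₀=21, period (3,1,5,3,10,3,5,1,3,42); ℓ=10 even so k=9
k=0  a_k=21  p_k/q_k = 21/1
…
k=6  a_k=3  p_k/q_k = 49579/2332
…
k=8  a_k=1  p_k/q_k = 313483/14745
k=9  a_k=3  p_k/q_k = 1204353/56648
→ (1204353, 56648).  Check: 1204353²=1450466148609, 452·56648²=1450466148608, difference 1.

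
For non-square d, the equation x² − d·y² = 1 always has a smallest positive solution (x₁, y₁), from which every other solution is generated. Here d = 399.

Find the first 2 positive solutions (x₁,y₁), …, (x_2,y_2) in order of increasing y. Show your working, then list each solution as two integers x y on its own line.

20 1
799 40

√399 = [19; 1,38, …], period ℓ=2 (even) → k=1
a_0=19:  p_0=19·1+0=19,  q_0=19·0+1=1
a_1=1:  p_1=1·19+1=20,  q_1=1·1+0=1
fundamental: x₁=20, y₁=1  (since 400 − 399·1 = 1)
(20+1√399)^2 = 799 + 40√399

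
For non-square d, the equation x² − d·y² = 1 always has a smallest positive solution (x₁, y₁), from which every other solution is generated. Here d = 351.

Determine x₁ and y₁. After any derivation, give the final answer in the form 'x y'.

62425 3332

√351 → a₀=18, period (1,2,1,3,2,2,2,3,1,2,1,36); ℓ=12 even so k=11
k=0  a_k=18  p_k/q_k = 18/1
…
k=2  a_k=2  p_k/q_k = 56/3
…
k=4  a_k=3  p_k/q_k = 281/15
…
k=7  a_k=2  p_k/q_k = 3747/200
…
k=10  a_k=2  p_k/q_k = 45882/2449
k=11  a_k=1  p_k/q_k = 62425/3332
(x₁, y₁) = (62425, 3332);  62425² − 351·3332² = 1 ✓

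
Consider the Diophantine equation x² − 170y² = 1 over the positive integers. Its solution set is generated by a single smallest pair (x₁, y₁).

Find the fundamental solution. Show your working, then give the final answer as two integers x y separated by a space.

339 26

d=170: √d = [13; 26] (ℓ=1, odd), read p_1/q_1
a_0=13:  p_0=13·1+0=13,  q_0=13·0+1=1
a_1=26:  p_1=26·13+1=339,  q_1=26·1+0=26
fundamental: x₁=339, y₁=26  (since 114921 − 170·676 = 1)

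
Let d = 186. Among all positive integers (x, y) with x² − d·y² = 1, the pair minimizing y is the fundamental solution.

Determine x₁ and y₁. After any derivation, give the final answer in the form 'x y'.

d=186: √d = [13; 1,1,1,3,4,3,1,1,1,26] (ℓ=10, even), read p_9/q_9
i=0: a=13 ⇒ p=13, q=1
i=1: a=1 ⇒ p=14, q=1
…
i=3: a=1 ⇒ p=41, q=3
i=4: a=3 ⇒ p=150, q=11
…
i=6: a=3 ⇒ p=2073, q=152
i=7: a=1 ⇒ p=2714, q=199
i=8: a=1 ⇒ p=4787, q=351
i=9: a=1 ⇒ p=7501, q=550
(x₁, y₁) = (7501, 550);  7501² − 186·550² = 1 ✓

7501 550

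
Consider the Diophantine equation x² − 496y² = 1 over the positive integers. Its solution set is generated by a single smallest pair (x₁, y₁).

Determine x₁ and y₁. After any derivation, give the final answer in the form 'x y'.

4620799 207480

√496 → a₀=22, period (3,1,2,4,1,…,1,3,44); ℓ=16 even so k=15
i=0: a=22 ⇒ p=22, q=1
i=1: a=3 ⇒ p=67, q=3
…
i=3: a=2 ⇒ p=245, q=11
i=4: a=4 ⇒ p=1069, q=48
…
i=6: a=1 ⇒ p=2383, q=107
i=7: a=2 ⇒ p=6080, q=273
…
i=9: a=2 ⇒ p=35166, q=1579
i=10: a=1 ⇒ p=49709, q=2232
i=11: a=1 ⇒ p=84875, q=3811
i=12: a=4 ⇒ p=389209, q=17476
i=13: a=2 ⇒ p=863293, q=38763
i=14: a=1 ⇒ p=1252502, q=56239
i=15: a=3 ⇒ p=4620799, q=207480
fundamental: x₁=4620799, y₁=207480  (since 21351783398401 − 496·43047950400 = 1)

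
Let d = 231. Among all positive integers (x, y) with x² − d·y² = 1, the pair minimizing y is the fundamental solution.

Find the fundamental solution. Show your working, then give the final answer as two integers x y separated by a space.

√231 → a₀=15, period (5,30); ℓ=2 even so k=1
k=0  a_k=15  p_k/q_k = 15/1
k=1  a_k=5  p_k/q_k = 76/5
→ (76, 5).  Check: 76²=5776, 231·5²=5775, difference 1.

76 5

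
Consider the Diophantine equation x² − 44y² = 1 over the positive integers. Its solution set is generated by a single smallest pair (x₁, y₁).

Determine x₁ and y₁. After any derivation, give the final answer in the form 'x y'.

√44 = [6; 1,1,1,2,1,1,1,12, …], period ℓ=8 (even) → k=7
a_0=6:  p_0=6·1+0=6,  q_0=6·0+1=1
…
a_4=2:  p_4=2·20+13=53,  q_4=2·3+2=8
…
a_6=1:  p_6=1·73+53=126,  q_6=1·11+8=19
a_7=1:  p_7=1·126+73=199,  q_7=1·19+11=30
→ (199, 30).  Check: 199²=39601, 44·30²=39600, difference 1.

199 30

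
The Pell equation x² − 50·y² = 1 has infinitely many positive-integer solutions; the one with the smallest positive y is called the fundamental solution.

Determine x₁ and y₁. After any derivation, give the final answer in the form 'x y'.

[7; 14] for √50; ℓ=1 ⇒ convergent index 1
a_0=7:  p_0=7·1+0=7,  q_0=7·0+1=1
a_1=14:  p_1=14·7+1=99,  q_1=14·1+0=14
→ (99, 14).  Check: 99²=9801, 50·14²=9800, difference 1.

99 14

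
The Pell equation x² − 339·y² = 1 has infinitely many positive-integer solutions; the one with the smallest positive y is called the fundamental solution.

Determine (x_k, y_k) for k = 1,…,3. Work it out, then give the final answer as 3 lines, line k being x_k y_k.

√339 → a₀=18, period (2,2,2,1,17,1,2,2,2,36); ℓ=10 even so k=9
i=0: a=18 ⇒ p=18, q=1
i=1: a=2 ⇒ p=37, q=2
…
i=4: a=1 ⇒ p=313, q=17
i=5: a=17 ⇒ p=5542, q=301
i=6: a=1 ⇒ p=5855, q=318
i=7: a=2 ⇒ p=17252, q=937
i=8: a=2 ⇒ p=40359, q=2192
i=9: a=2 ⇒ p=97970, q=5321
→ (97970, 5321).  Check: 97970²=9598120900, 339·5321²=9598120899, difference 1.
n=2: (97970,5321)∘(97970,5321) = (97970·97970+339·5321·5321, 97970·5321+5321·97970) = (19196241799,1042596740)
n=3: (19196241799,1042596740)∘(97970,5321) = (97970·19196241799+339·5321·1042596740, 97970·1042596740+5321·19196241799) = (3761311617998090,204286405230279)

97970 5321
19196241799 1042596740
3761311617998090 204286405230279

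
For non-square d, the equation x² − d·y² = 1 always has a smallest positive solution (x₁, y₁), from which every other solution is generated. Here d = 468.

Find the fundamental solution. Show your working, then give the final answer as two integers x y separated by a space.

d=468: √d = [21; 1,1,1,2,1,1,1,42] (ℓ=8, even), read p_7/q_7
step 0: (21, 1)  from 21·(1,0) + (0,1)
step 1: (22, 1)  from 1·(21,1) + (1,0)
…
step 5: (238, 11)  from 1·(173,8) + (65,3)
step 6: (411, 19)  from 1·(238,11) + (173,8)
step 7: (649, 30)  from 1·(411,19) + (238,11)
(x₁, y₁) = (649, 30);  649² − 468·30² = 1 ✓

649 30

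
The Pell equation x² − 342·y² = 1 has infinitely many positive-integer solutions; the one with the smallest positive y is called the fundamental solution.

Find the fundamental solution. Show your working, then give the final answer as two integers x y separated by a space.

√342 = [18; 2,36, …], period ℓ=2 (even) → k=1
i=0: a=18 ⇒ p=18, q=1
i=1: a=2 ⇒ p=37, q=2
fundamental: x₁=37, y₁=2  (since 1369 − 342·4 = 1)

37 2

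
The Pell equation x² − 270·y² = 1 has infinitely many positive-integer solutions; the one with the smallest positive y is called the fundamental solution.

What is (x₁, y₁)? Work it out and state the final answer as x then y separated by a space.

√270 → a₀=16, period (2,3,6,3,2,32); ℓ=6 even so k=5
i=0: a=16 ⇒ p=16, q=1
i=1: a=2 ⇒ p=33, q=2
…
i=3: a=6 ⇒ p=723, q=44
i=4: a=3 ⇒ p=2284, q=139
i=5: a=2 ⇒ p=5291, q=322
→ (5291, 322).  Check: 5291²=27994681, 270·322²=27994680, difference 1.

5291 322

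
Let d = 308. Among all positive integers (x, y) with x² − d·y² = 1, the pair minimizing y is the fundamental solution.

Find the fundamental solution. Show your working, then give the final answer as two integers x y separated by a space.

351 20

d=308: √d = [17; 1,1,4,1,1,34] (ℓ=6, even), read p_5/q_5
k=0  a_k=17  p_k/q_k = 17/1
k=1  a_k=1  p_k/q_k = 18/1
k=2  a_k=1  p_k/q_k = 35/2
…
k=4  a_k=1  p_k/q_k = 193/11
k=5  a_k=1  p_k/q_k = 351/20
fundamental: x₁=351, y₁=20  (since 123201 − 308·400 = 1)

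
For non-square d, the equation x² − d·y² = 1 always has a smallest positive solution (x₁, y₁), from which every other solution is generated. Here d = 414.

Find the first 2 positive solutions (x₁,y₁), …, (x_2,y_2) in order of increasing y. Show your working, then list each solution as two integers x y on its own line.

d=414: √d = [20; 2,1,7,2,7,1,2,40] (ℓ=8, even), read p_7/q_7
k=0  a_k=20  p_k/q_k = 20/1
k=1  a_k=2  p_k/q_k = 41/2
k=2  a_k=1  p_k/q_k = 61/3
k=3  a_k=7  p_k/q_k = 468/23
…
k=6  a_k=1  p_k/q_k = 8444/415
k=7  a_k=2  p_k/q_k = 24335/1196
(x₁, y₁) = (24335, 1196);  24335² − 414·1196² = 1 ✓
k=2:  x_2 = 24335·24335+414·1196·1196 = 1184384449,  y_2 = 24335·1196+1196·24335 = 58209320

24335 1196
1184384449 58209320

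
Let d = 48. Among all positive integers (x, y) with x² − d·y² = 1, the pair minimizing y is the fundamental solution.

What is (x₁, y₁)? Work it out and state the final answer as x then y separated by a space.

7 1

[6; 1,12] for √48; ℓ=2 ⇒ convergent index 1
a_0=6:  p_0=6·1+0=6,  q_0=6·0+1=1
a_1=1:  p_1=1·6+1=7,  q_1=1·1+0=1
→ (7, 1).  Check: 7²=49, 48·1²=48, difference 1.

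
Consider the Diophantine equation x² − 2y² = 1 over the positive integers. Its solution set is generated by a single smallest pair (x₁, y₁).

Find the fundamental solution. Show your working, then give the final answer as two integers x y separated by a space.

d=2: √d = [1; 2] (ℓ=1, odd), read p_1/q_1
i=0: a=1 ⇒ p=1, q=1
i=1: a=2 ⇒ p=3, q=2
→ (3, 2).  Check: 3²=9, 2·2²=8, difference 1.

3 2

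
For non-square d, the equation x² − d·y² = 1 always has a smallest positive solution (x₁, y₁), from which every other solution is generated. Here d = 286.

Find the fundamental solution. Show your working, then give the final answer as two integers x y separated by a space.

√286 = [16; 1,10,3,3,2,3,3,10,1,32, …], period ℓ=10 (even) → k=9
i=0: a=16 ⇒ p=16, q=1
i=1: a=1 ⇒ p=17, q=1
i=2: a=10 ⇒ p=186, q=11
…
i=4: a=3 ⇒ p=1911, q=113
…
i=6: a=3 ⇒ p=15102, q=893
i=7: a=3 ⇒ p=49703, q=2939
i=8: a=10 ⇒ p=512132, q=30283
i=9: a=1 ⇒ p=561835, q=33222
→ (561835, 33222).  Check: 561835²=315658567225, 286·33222²=315658567224, difference 1.

561835 33222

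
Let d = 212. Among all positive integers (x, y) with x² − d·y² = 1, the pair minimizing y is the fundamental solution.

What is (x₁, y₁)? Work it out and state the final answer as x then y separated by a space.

√212 = [14; 1,1,3,1,1,…,1,1,28, …], period ℓ=14 (even) → k=13
step 0: (14, 1)  from 14·(1,0) + (0,1)
…
step 2: (29, 2)  from 1·(15,1) + (14,1)
step 3: (102, 7)  from 3·(29,2) + (15,1)
step 4: (131, 9)  from 1·(102,7) + (29,2)
step 5: (233, 16)  from 1·(131,9) + (102,7)
…
step 7: (2417, 166)  from 6·(364,25) + (233,16)
step 8: (2781, 191)  from 1·(2417,166) + (364,25)
step 9: (5198, 357)  from 1·(2781,191) + (2417,166)
…
step 12: (37114, 2549)  from 1·(29135,2001) + (7979,548)
step 13: (66249, 4550)  from 1·(37114,2549) + (29135,2001)
(x₁, y₁) = (66249, 4550);  66249² − 212·4550² = 1 ✓

66249 4550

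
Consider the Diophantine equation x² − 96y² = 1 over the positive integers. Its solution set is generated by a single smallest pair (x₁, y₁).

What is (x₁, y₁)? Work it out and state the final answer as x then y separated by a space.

49 5

√96 = [9; 1,3,1,18, …], period ℓ=4 (even) → k=3
i=0: a=9 ⇒ p=9, q=1
…
i=2: a=3 ⇒ p=39, q=4
i=3: a=1 ⇒ p=49, q=5
(x₁, y₁) = (49, 5);  49² − 96·5² = 1 ✓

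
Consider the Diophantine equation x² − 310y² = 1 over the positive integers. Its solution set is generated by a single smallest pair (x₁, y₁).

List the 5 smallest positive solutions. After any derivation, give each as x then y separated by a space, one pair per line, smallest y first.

848719 48204
1440647881921 81823301352
2445410459391369679 138889981000287972
4150932639366927117300481 235757131569084991314384
7045950797499272621676902497999 400183113896225599505705060220

√310 = [17; 1,1,1,1,5,…,1,1,34, …], period ℓ=16 (even) → k=15
i=0: a=17 ⇒ p=17, q=1
i=1: a=1 ⇒ p=18, q=1
…
i=4: a=1 ⇒ p=88, q=5
…
i=9: a=1 ⇒ p=7747, q=440
i=10: a=3 ⇒ p=28928, q=1643
i=11: a=5 ⇒ p=152387, q=8655
i=12: a=1 ⇒ p=181315, q=10298
…
i=14: a=1 ⇒ p=515017, q=29251
i=15: a=1 ⇒ p=848719, q=48204
(x₁, y₁) = (848719, 48204);  848719² − 310·48204² = 1 ✓
(848719+48204√310)^2 = 1440647881921 + 81823301352√310
(848719+48204√310)^3 = 2445410459391369679 + 138889981000287972√310
(848719+48204√310)^4 = 4150932639366927117300481 + 235757131569084991314384√310
(848719+48204√310)^5 = 7045950797499272621676902497999 + 400183113896225599505705060220√310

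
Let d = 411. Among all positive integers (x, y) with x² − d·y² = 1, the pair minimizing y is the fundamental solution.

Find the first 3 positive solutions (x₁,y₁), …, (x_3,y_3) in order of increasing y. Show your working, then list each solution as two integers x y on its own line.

√411 = [20; 3,1,1,1,19,1,1,1,3,40, …], period ℓ=10 (even) → k=9
step 0: (20, 1)  from 20·(1,0) + (0,1)
step 1: (61, 3)  from 3·(20,1) + (1,0)
…
step 3: (142, 7)  from 1·(81,4) + (61,3)
…
step 5: (4379, 216)  from 19·(223,11) + (142,7)
…
step 8: (13583, 670)  from 1·(8981,443) + (4602,227)
step 9: (49730, 2453)  from 3·(13583,670) + (8981,443)
→ (49730, 2453).  Check: 49730²=2473072900, 411·2453²=2473072899, difference 1.
k=2:  x_2 = 49730·49730+411·2453·2453 = 4946145799,  y_2 = 49730·2453+2453·49730 = 243975380
k=3:  x_3 = 49730·4946145799+411·2453·243975380 = 491943661118810,  y_3 = 49730·243975380+2453·4946145799 = 24265791292347

49730 2453
4946145799 243975380
491943661118810 24265791292347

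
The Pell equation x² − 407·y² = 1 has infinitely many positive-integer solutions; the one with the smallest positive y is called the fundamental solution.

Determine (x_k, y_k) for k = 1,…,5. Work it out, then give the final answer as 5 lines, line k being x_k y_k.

2663 132
14183137 703032
75539384999 3744348300
402322750321537 19942398342768
2142770892673121063 106213209829234068

√407 → a₀=20, period (5,1,2,1,5,40); ℓ=6 even so k=5
step 0: (20, 1)  from 20·(1,0) + (0,1)
step 1: (101, 5)  from 5·(20,1) + (1,0)
step 2: (121, 6)  from 1·(101,5) + (20,1)
step 3: (343, 17)  from 2·(121,6) + (101,5)
step 4: (464, 23)  from 1·(343,17) + (121,6)
step 5: (2663, 132)  from 5·(464,23) + (343,17)
fundamental: x₁=2663, y₁=132  (since 7091569 − 407·17424 = 1)
n=2: (2663,132)∘(2663,132) = (2663·2663+407·132·132, 2663·132+132·2663) = (14183137,703032)
n=3: (14183137,703032)∘(2663,132) = (2663·14183137+407·132·703032, 2663·703032+132·14183137) = (75539384999,3744348300)
n=4: (75539384999,3744348300)∘(2663,132) = (2663·75539384999+407·132·3744348300, 2663·3744348300+132·75539384999) = (402322750321537,19942398342768)
n=5: (402322750321537,19942398342768)∘(2663,132) = (2663·402322750321537+407·132·19942398342768, 2663·19942398342768+132·402322750321537) = (2142770892673121063,106213209829234068)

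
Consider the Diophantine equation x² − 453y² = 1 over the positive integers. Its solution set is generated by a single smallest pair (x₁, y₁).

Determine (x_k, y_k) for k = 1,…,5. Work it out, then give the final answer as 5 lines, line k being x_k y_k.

d=453: √d = [21; 3,1,1,10,14,10,1,1,3,42] (ℓ=10, even), read p_9/q_9
i=0: a=21 ⇒ p=21, q=1
i=1: a=3 ⇒ p=64, q=3
i=2: a=1 ⇒ p=85, q=4
…
i=4: a=10 ⇒ p=1575, q=74
i=5: a=14 ⇒ p=22199, q=1043
i=6: a=10 ⇒ p=223565, q=10504
i=7: a=1 ⇒ p=245764, q=11547
i=8: a=1 ⇒ p=469329, q=22051
i=9: a=3 ⇒ p=1653751, q=77700
fundamental: x₁=1653751, y₁=77700  (since 2734892370001 − 453·6037290000 = 1)
k=2:  x_2 = 1653751·1653751+453·77700·77700 = 5469784740001,  y_2 = 1653751·77700+77700·1653751 = 256992905400
k=3:  x_3 = 1653751·5469784740001+453·77700·256992905400 = 18091323967121133751,  y_3 = 1653751·256992905400+77700·5469784740001 = 850004548596233100
k=4:  x_4 = 1653751·18091323967121133751+453·77700·850004548596233100 = 59837090203895614338960001,  y_4 = 1653751·850004548596233100+77700·18091323967121133751 = 2811391744490881177810800
k=5:  x_5 = 1653751·59837090203895614338960001+453·77700·2811391744490881177810800 = 197911295523547060893371760093751,  y_5 = 1653751·2811391744490881177810800+77700·59837090203895614338960001 = 9298683817686228472822980388500

1653751 77700
5469784740001 256992905400
18091323967121133751 850004548596233100
59837090203895614338960001 2811391744490881177810800
197911295523547060893371760093751 9298683817686228472822980388500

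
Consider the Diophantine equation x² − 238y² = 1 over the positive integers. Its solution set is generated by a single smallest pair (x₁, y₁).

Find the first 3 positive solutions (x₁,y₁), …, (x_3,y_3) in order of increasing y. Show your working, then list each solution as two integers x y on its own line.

d=238: √d = [15; 2,2,1,14,1,2,2,30] (ℓ=8, even), read p_7/q_7
i=0: a=15 ⇒ p=15, q=1
…
i=2: a=2 ⇒ p=77, q=5
i=3: a=1 ⇒ p=108, q=7
i=4: a=14 ⇒ p=1589, q=103
i=5: a=1 ⇒ p=1697, q=110
i=6: a=2 ⇒ p=4983, q=323
i=7: a=2 ⇒ p=11663, q=756
→ (11663, 756).  Check: 11663²=136025569, 238·756²=136025568, difference 1.
k=2:  x_2 = 11663·11663+238·756·756 = 272051137,  y_2 = 11663·756+756·11663 = 17634456
k=3:  x_3 = 11663·272051137+238·756·17634456 = 6345864809999,  y_3 = 11663·17634456+756·272051137 = 411341319900

11663 756
272051137 17634456
6345864809999 411341319900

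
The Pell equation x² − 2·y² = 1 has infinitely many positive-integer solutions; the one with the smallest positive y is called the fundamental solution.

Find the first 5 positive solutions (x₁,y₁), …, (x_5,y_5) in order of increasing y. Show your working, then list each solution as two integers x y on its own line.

√2 → a₀=1, period (2); ℓ=1 odd so k=1
k=0  a_k=1  p_k/q_k = 1/1
k=1  a_k=2  p_k/q_k = 3/2
→ (3, 2).  Check: 3²=9, 2·2²=8, difference 1.
(x_2, y_2) = (3·3 + 2·2·2, 3·2 + 2·3) = (17, 12)
(x_3, y_3) = (3·17 + 2·2·12, 3·12 + 2·17) = (99, 70)
(x_4, y_4) = (3·99 + 2·2·70, 3·70 + 2·99) = (577, 408)
(x_5, y_5) = (3·577 + 2·2·408, 3·408 + 2·577) = (3363, 2378)

3 2
17 12
99 70
577 408
3363 2378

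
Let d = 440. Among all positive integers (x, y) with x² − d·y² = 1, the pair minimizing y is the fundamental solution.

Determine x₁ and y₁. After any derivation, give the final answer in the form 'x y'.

√440 → a₀=20, period (1,40); ℓ=2 even so k=1
i=0: a=20 ⇒ p=20, q=1
i=1: a=1 ⇒ p=21, q=1
(x₁, y₁) = (21, 1);  21² − 440·1² = 1 ✓

21 1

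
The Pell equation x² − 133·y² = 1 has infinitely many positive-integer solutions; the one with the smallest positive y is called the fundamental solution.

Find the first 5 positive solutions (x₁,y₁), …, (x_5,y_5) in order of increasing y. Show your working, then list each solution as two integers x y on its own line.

[11; 1,1,7,5,1,…,1,1,22] for √133; ℓ=16 ⇒ convergent index 15
step 0: (11, 1)  from 11·(1,0) + (0,1)
…
step 3: (173, 15)  from 7·(23,2) + (12,1)
step 4: (888, 77)  from 5·(173,15) + (23,2)
step 5: (1061, 92)  from 1·(888,77) + (173,15)
step 6: (1949, 169)  from 1·(1061,92) + (888,77)
step 7: (3010, 261)  from 1·(1949,169) + (1061,92)
…
step 14: (1378591, 119539)  from 1·(1210008,104921) + (168583,14618)
step 15: (2588599, 224460)  from 1·(1378591,119539) + (1210008,104921)
→ (2588599, 224460).  Check: 2588599²=6700844782801, 133·224460²=6700844782800, difference 1.
n=2: (2588599,224460)∘(2588599,224460) = (2588599·2588599+133·224460·224460, 2588599·224460+224460·2588599) = (13401689565601,1162073863080)
n=3: (13401689565601,1162073863080)∘(2588599,224460) = (2588599·13401689565601+133·224460·1162073863080, 2588599·1162073863080+224460·13401689565601) = (69383200415647777399,6016286479789825380)
n=4: (69383200415647777399,6016286479789825380)∘(2588599,224460) = (2588599·69383200415647777399+133·224460·6016286479789825380, 2588599·6016286479789825380+224460·69383200415647777399) = (359210566425477440164982401,31147506330593762303822160)
n=5: (359210566425477440164982401,31147506330593762303822160)∘(2588599,224460) = (2588599·359210566425477440164982401+133·224460·31147506330593762303822160, 2588599·31147506330593762303822160+224460·359210566425477440164982401) = (1859704226076779569066850908714999,161256807479731348725343689282300)

2588599 224460
13401689565601 1162073863080
69383200415647777399 6016286479789825380
359210566425477440164982401 31147506330593762303822160
1859704226076779569066850908714999 161256807479731348725343689282300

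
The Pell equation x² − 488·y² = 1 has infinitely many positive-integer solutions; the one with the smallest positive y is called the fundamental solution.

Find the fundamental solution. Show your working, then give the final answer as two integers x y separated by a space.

243 11

√488 = [22; 11,44, …], period ℓ=2 (even) → k=1
step 0: (22, 1)  from 22·(1,0) + (0,1)
step 1: (243, 11)  from 11·(22,1) + (1,0)
(x₁, y₁) = (243, 11);  243² − 488·11² = 1 ✓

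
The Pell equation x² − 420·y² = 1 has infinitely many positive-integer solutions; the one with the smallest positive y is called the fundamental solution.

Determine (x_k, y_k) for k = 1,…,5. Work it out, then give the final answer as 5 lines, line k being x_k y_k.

41 2
3361 164
275561 13446
22592641 1102408
1852321001 90384010

√420 → a₀=20, period (2,40); ℓ=2 even so k=1
step 0: (20, 1)  from 20·(1,0) + (0,1)
step 1: (41, 2)  from 2·(20,1) + (1,0)
(x₁, y₁) = (41, 2);  41² − 420·2² = 1 ✓
k=2:  x_2 = 41·41+420·2·2 = 3361,  y_2 = 41·2+2·41 = 164
k=3:  x_3 = 41·3361+420·2·164 = 275561,  y_3 = 41·164+2·3361 = 13446
k=4:  x_4 = 41·275561+420·2·13446 = 22592641,  y_4 = 41·13446+2·275561 = 1102408
k=5:  x_5 = 41·22592641+420·2·1102408 = 1852321001,  y_5 = 41·1102408+2·22592641 = 90384010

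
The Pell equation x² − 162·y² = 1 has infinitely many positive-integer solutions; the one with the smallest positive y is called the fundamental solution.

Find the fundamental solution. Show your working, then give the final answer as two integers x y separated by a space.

d=162: √d = [12; 1,2,1,2,12,2,1,2,1,24] (ℓ=10, even), read p_9/q_9
step 0: (12, 1)  from 12·(1,0) + (0,1)
…
step 6: (3602, 283)  from 2·(1731,136) + (140,11)
…
step 8: (14268, 1121)  from 2·(5333,419) + (3602,283)
step 9: (19601, 1540)  from 1·(14268,1121) + (5333,419)
(x₁, y₁) = (19601, 1540);  19601² − 162·1540² = 1 ✓

19601 1540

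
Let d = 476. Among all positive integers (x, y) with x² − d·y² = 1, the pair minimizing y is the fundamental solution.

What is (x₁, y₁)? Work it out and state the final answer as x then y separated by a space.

√476 = [21; 1,4,2,10,2,4,1,42, …], period ℓ=8 (even) → k=7
k=0  a_k=21  p_k/q_k = 21/1
k=1  a_k=1  p_k/q_k = 22/1
…
k=3  a_k=2  p_k/q_k = 240/11
k=4  a_k=10  p_k/q_k = 2509/115
k=5  a_k=2  p_k/q_k = 5258/241
k=6  a_k=4  p_k/q_k = 23541/1079
k=7  a_k=1  p_k/q_k = 28799/1320
fundamental: x₁=28799, y₁=1320  (since 829382401 − 476·1742400 = 1)

28799 1320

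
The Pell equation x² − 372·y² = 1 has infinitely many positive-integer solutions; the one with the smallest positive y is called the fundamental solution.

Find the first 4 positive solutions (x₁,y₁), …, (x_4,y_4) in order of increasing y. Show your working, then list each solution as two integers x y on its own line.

12151 630
295293601 15310260
7176225079351 372069937890
174396621583094401 9042043615292520

d=372: √d = [19; 3,2,12,2,3,38] (ℓ=6, even), read p_5/q_5
a_0=19:  p_0=19·1+0=19,  q_0=19·0+1=1
a_1=3:  p_1=3·19+1=58,  q_1=3·1+0=3
a_2=2:  p_2=2·58+19=135,  q_2=2·3+1=7
a_3=12:  p_3=12·135+58=1678,  q_3=12·7+3=87
a_4=2:  p_4=2·1678+135=3491,  q_4=2·87+7=181
a_5=3:  p_5=3·3491+1678=12151,  q_5=3·181+87=630
→ (12151, 630).  Check: 12151²=147646801, 372·630²=147646800, difference 1.
n=2: (12151,630)∘(12151,630) = (12151·12151+372·630·630, 12151·630+630·12151) = (295293601,15310260)
n=3: (295293601,15310260)∘(12151,630) = (12151·295293601+372·630·15310260, 12151·15310260+630·295293601) = (7176225079351,372069937890)
n=4: (7176225079351,372069937890)∘(12151,630) = (12151·7176225079351+372·630·372069937890, 12151·372069937890+630·7176225079351) = (174396621583094401,9042043615292520)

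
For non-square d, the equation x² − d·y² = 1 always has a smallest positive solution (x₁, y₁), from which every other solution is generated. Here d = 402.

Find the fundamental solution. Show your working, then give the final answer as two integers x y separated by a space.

401 20

√402 → a₀=20, period (20,40); ℓ=2 even so k=1
step 0: (20, 1)  from 20·(1,0) + (0,1)
step 1: (401, 20)  from 20·(20,1) + (1,0)
fundamental: x₁=401, y₁=20  (since 160801 − 402·400 = 1)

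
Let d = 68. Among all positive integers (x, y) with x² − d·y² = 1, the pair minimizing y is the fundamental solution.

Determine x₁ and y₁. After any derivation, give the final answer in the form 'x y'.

33 4

[8; 4,16] for √68; ℓ=2 ⇒ convergent index 1
k=0  a_k=8  p_k/q_k = 8/1
k=1  a_k=4  p_k/q_k = 33/4
→ (33, 4).  Check: 33²=1089, 68·4²=1088, difference 1.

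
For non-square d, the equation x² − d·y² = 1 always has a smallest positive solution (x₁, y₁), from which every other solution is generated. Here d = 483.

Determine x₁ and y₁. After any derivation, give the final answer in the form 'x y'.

22 1

d=483: √d = [21; 1,42] (ℓ=2, even), read p_1/q_1
step 0: (21, 1)  from 21·(1,0) + (0,1)
step 1: (22, 1)  from 1·(21,1) + (1,0)
fundamental: x₁=22, y₁=1  (since 484 − 483·1 = 1)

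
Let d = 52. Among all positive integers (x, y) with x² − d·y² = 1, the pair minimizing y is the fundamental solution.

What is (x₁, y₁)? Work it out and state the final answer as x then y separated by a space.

d=52: √d = [7; 4,1,2,1,4,14] (ℓ=6, even), read p_5/q_5
step 0: (7, 1)  from 7·(1,0) + (0,1)
…
step 2: (36, 5)  from 1·(29,4) + (7,1)
…
step 4: (137, 19)  from 1·(101,14) + (36,5)
step 5: (649, 90)  from 4·(137,19) + (101,14)
(x₁, y₁) = (649, 90);  649² − 52·90² = 1 ✓

649 90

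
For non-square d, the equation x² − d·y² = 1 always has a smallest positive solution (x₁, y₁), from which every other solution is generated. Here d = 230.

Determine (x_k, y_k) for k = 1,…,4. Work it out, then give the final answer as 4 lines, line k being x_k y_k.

[15; 6,30] for √230; ℓ=2 ⇒ convergent index 1
a_0=15:  p_0=15·1+0=15,  q_0=15·0+1=1
a_1=6:  p_1=6·15+1=91,  q_1=6·1+0=6
(x₁, y₁) = (91, 6);  91² − 230·6² = 1 ✓
k=2:  x_2 = 91·91+230·6·6 = 16561,  y_2 = 91·6+6·91 = 1092
k=3:  x_3 = 91·16561+230·6·1092 = 3014011,  y_3 = 91·1092+6·16561 = 198738
k=4:  x_4 = 91·3014011+230·6·198738 = 548533441,  y_4 = 91·198738+6·3014011 = 36169224

91 6
16561 1092
3014011 198738
548533441 36169224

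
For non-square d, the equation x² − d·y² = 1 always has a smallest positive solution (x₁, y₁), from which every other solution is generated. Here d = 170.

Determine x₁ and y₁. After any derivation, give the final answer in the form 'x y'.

√170 = [13; 26, …], period ℓ=1 (odd) → k=1
k=0  a_k=13  p_k/q_k = 13/1
k=1  a_k=26  p_k/q_k = 339/26
(x₁, y₁) = (339, 26);  339² − 170·26² = 1 ✓

339 26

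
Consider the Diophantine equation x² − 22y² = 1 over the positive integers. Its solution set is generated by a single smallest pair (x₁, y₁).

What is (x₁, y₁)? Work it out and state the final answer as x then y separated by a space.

[4; 1,2,4,2,1,8] for √22; ℓ=6 ⇒ convergent index 5
a_0=4:  p_0=4·1+0=4,  q_0=4·0+1=1
…
a_2=2:  p_2=2·5+4=14,  q_2=2·1+1=3
a_3=4:  p_3=4·14+5=61,  q_3=4·3+1=13
a_4=2:  p_4=2·61+14=136,  q_4=2·13+3=29
a_5=1:  p_5=1·136+61=197,  q_5=1·29+13=42
fundamental: x₁=197, y₁=42  (since 38809 − 22·1764 = 1)

197 42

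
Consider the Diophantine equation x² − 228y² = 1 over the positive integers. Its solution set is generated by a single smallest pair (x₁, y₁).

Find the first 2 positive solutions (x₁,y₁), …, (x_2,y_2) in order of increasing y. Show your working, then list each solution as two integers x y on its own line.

√228 → a₀=15, period (10,30); ℓ=2 even so k=1
a_0=15:  p_0=15·1+0=15,  q_0=15·0+1=1
a_1=10:  p_1=10·15+1=151,  q_1=10·1+0=10
(x₁, y₁) = (151, 10);  151² − 228·10² = 1 ✓
(x_2, y_2) = (151·151 + 228·10·10, 151·10 + 10·151) = (45601, 3020)

151 10
45601 3020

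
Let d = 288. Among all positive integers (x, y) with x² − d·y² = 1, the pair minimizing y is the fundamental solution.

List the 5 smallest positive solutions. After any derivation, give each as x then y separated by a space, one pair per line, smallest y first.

17 1
577 34
19601 1155
665857 39236
22619537 1332869

√288 → a₀=16, period (1,32); ℓ=2 even so k=1
i=0: a=16 ⇒ p=16, q=1
i=1: a=1 ⇒ p=17, q=1
(x₁, y₁) = (17, 1);  17² − 288·1² = 1 ✓
(x_2, y_2) = (17·17 + 288·1·1, 17·1 + 1·17) = (577, 34)
(x_3, y_3) = (17·577 + 288·1·34, 17·34 + 1·577) = (19601, 1155)
(x_4, y_4) = (17·19601 + 288·1·1155, 17·1155 + 1·19601) = (665857, 39236)
(x_5, y_5) = (17·665857 + 288·1·39236, 17·39236 + 1·665857) = (22619537, 1332869)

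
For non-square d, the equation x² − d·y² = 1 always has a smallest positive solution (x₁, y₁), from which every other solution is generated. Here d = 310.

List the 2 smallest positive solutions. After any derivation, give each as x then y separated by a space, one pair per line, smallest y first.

√310 → a₀=17, period (1,1,1,1,5,…,1,1,34); ℓ=16 even so k=15
k=0  a_k=17  p_k/q_k = 17/1
…
k=2  a_k=1  p_k/q_k = 35/2
…
k=9  a_k=1  p_k/q_k = 7747/440
…
k=12  a_k=1  p_k/q_k = 181315/10298
…
k=14  a_k=1  p_k/q_k = 515017/29251
k=15  a_k=1  p_k/q_k = 848719/48204
→ (848719, 48204).  Check: 848719²=720323940961, 310·48204²=720323940960, difference 1.
k=2:  x_2 = 848719·848719+310·48204·48204 = 1440647881921,  y_2 = 848719·48204+48204·848719 = 81823301352

848719 48204
1440647881921 81823301352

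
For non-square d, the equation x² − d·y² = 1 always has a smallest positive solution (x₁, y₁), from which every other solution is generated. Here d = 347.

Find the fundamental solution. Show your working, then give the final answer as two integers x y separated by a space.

√347 = [18; 1,1,1,2,4,…,1,1,36, …], period ℓ=14 (even) → k=13
k=0  a_k=18  p_k/q_k = 18/1
k=1  a_k=1  p_k/q_k = 19/1
k=2  a_k=1  p_k/q_k = 37/2
…
k=4  a_k=2  p_k/q_k = 149/8
k=5  a_k=4  p_k/q_k = 652/35
k=6  a_k=1  p_k/q_k = 801/43
k=7  a_k=17  p_k/q_k = 14269/766
k=8  a_k=1  p_k/q_k = 15070/809
k=9  a_k=4  p_k/q_k = 74549/4002
k=10  a_k=2  p_k/q_k = 164168/8813
k=11  a_k=1  p_k/q_k = 238717/12815
k=12  a_k=1  p_k/q_k = 402885/21628
k=13  a_k=1  p_k/q_k = 641602/34443
fundamental: x₁=641602, y₁=34443  (since 411653126404 − 347·1186320249 = 1)

641602 34443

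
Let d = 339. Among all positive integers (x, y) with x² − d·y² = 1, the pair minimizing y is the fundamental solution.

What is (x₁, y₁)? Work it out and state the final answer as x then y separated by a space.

[18; 2,2,2,1,17,1,2,2,2,36] for √339; ℓ=10 ⇒ convergent index 9
step 0: (18, 1)  from 18·(1,0) + (0,1)
…
step 6: (5855, 318)  from 1·(5542,301) + (313,17)
…
step 8: (40359, 2192)  from 2·(17252,937) + (5855,318)
step 9: (97970, 5321)  from 2·(40359,2192) + (17252,937)
(x₁, y₁) = (97970, 5321);  97970² − 339·5321² = 1 ✓

97970 5321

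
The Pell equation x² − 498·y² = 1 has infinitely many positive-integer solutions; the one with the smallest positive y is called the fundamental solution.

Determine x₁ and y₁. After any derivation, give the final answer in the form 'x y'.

[22; 3,6,22,6,3,44] for √498; ℓ=6 ⇒ convergent index 5
step 0: (22, 1)  from 22·(1,0) + (0,1)
step 1: (67, 3)  from 3·(22,1) + (1,0)
…
step 4: (56794, 2545)  from 6·(9395,421) + (424,19)
step 5: (179777, 8056)  from 3·(56794,2545) + (9395,421)
fundamental: x₁=179777, y₁=8056  (since 32319769729 − 498·64899136 = 1)

179777 8056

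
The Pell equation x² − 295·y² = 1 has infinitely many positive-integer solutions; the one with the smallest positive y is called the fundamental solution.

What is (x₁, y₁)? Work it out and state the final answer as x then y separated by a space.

√295 = [17; 5,1,2,3,2,6,2,3,2,1,5,34, …], period ℓ=12 (even) → k=11
step 0: (17, 1)  from 17·(1,0) + (0,1)
step 1: (86, 5)  from 5·(17,1) + (1,0)
step 2: (103, 6)  from 1·(86,5) + (17,1)
…
step 5: (2250, 131)  from 2·(979,57) + (292,17)
step 6: (14479, 843)  from 6·(2250,131) + (979,57)
step 7: (31208, 1817)  from 2·(14479,843) + (2250,131)
step 8: (108103, 6294)  from 3·(31208,1817) + (14479,843)
…
step 10: (355517, 20699)  from 1·(247414,14405) + (108103,6294)
step 11: (2024999, 117900)  from 5·(355517,20699) + (247414,14405)
→ (2024999, 117900).  Check: 2024999²=4100620950001, 295·117900²=4100620950000, difference 1.

2024999 117900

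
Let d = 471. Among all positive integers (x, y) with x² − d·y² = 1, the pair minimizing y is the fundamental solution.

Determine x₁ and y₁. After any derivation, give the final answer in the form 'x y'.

√471 = [21; 1,2,2,1,3,…,2,1,42, …], period ℓ=14 (even) → k=13
a_0=21:  p_0=21·1+0=21,  q_0=21·0+1=1
…
a_2=2:  p_2=2·22+21=65,  q_2=2·1+1=3
a_3=2:  p_3=2·65+22=152,  q_3=2·3+1=7
a_4=1:  p_4=1·152+65=217,  q_4=1·7+3=10
a_5=3:  p_5=3·217+152=803,  q_5=3·10+7=37
a_6=4:  p_6=4·803+217=3429,  q_6=4·37+10=158
…
a_8=4:  p_8=4·48809+3429=198665,  q_8=4·2249+158=9154
a_9=3:  p_9=3·198665+48809=644804,  q_9=3·9154+2249=29711
a_10=1:  p_10=1·644804+198665=843469,  q_10=1·29711+9154=38865
a_11=2:  p_11=2·843469+644804=2331742,  q_11=2·38865+29711=107441
a_12=2:  p_12=2·2331742+843469=5506953,  q_12=2·107441+38865=253747
a_13=1:  p_13=1·5506953+2331742=7838695,  q_13=1·253747+107441=361188
→ (7838695, 361188).  Check: 7838695²=61445139303025, 471·361188²=61445139303024, difference 1.

7838695 361188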